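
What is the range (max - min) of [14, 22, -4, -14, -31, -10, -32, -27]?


Maximum value: 22
Minimum value: -32
Range = 22 - (-32) = 54
Final answer: 54


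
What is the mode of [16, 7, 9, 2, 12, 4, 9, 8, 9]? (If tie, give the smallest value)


Count the frequency of each value:
  2 appears 1 time(s)
  4 appears 1 time(s)
  7 appears 1 time(s)
  8 appears 1 time(s)
  9 appears 3 time(s)
  12 appears 1 time(s)
  16 appears 1 time(s)
Maximum frequency is 3.
Only 9 reaches that frequency, so it is the mode.
Final answer: 9


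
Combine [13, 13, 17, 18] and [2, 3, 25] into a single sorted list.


List A: [13, 13, 17, 18]
List B: [2, 3, 25]
Repeatedly compare the front elements and take the smaller:
  13 vs 2 -> take 2
  13 vs 3 -> take 3
  13 vs 25 -> take 13
  13 vs 25 -> take 13
  17 vs 25 -> take 17
  18 vs 25 -> take 18
  A is exhausted; append the rest of B: [25]
Final answer: [2, 3, 13, 13, 17, 18, 25]


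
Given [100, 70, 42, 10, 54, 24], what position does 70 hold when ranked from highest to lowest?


Sort descending: [100, 70, 54, 42, 24, 10]
Find 70 in the sorted list.
70 is at position 2.
Final answer: 2


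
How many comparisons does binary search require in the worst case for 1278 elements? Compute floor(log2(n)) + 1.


Binary search halves the search space each step.
Maximum comparisons = floor(log2(1278)) + 1
log2(1278) = 10.3197
floor(log2(1278)) = 10, so 10 + 1 = 11
Final answer: 11


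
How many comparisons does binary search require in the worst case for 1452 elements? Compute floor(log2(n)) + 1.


Binary search halves the search space each step.
Maximum comparisons = floor(log2(1452)) + 1
log2(1452) = 10.5038
floor(log2(1452)) = 10, so 10 + 1 = 11
Final answer: 11


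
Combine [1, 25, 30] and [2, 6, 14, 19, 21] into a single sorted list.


List A: [1, 25, 30]
List B: [2, 6, 14, 19, 21]
Repeatedly compare the front elements and take the smaller:
  1 vs 2 -> take 1
  25 vs 2 -> take 2
  25 vs 6 -> take 6
  25 vs 14 -> take 14
  25 vs 19 -> take 19
  25 vs 21 -> take 21
  B is exhausted; append the rest of A: [25, 30]
Final answer: [1, 2, 6, 14, 19, 21, 25, 30]


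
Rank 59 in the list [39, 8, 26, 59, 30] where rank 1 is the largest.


Sort descending: [59, 39, 30, 26, 8]
Find 59 in the sorted list.
59 is at position 1.
Final answer: 1


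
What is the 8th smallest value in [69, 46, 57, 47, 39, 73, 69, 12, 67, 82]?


Sort ascending: [12, 39, 46, 47, 57, 67, 69, 69, 73, 82]
The 8th element (1-indexed) is at index 7.
Value = 69
Final answer: 69


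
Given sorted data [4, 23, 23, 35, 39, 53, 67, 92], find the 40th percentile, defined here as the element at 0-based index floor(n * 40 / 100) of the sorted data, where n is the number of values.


The dataset has n = 8 elements.
Index = floor(8 * 40 / 100) = floor(320 / 100) = floor(3.2) = 3
Counting from index 0 in the sorted data, the element at index 3 is 35.
Final answer: 35


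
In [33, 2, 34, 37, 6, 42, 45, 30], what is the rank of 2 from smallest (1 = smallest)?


Sort ascending: [2, 6, 30, 33, 34, 37, 42, 45]
Find 2 in the sorted list.
2 is at position 1 (1-indexed).
Final answer: 1


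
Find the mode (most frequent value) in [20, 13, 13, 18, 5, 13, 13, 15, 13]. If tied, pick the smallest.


Count the frequency of each value:
  5 appears 1 time(s)
  13 appears 5 time(s)
  15 appears 1 time(s)
  18 appears 1 time(s)
  20 appears 1 time(s)
Maximum frequency is 5.
Only 13 reaches that frequency, so it is the mode.
Final answer: 13


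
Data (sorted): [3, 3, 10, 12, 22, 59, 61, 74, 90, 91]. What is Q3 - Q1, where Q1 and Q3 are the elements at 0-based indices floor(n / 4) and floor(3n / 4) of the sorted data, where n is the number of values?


The data has n = 10 elements.
Q1 index = floor(10 / 4) = floor(2.5) = 2; Q3 index = floor(3 * 10 / 4) = floor(7.5) = 7
Q1 = element at index 2 = 10
Q3 = element at index 7 = 74
IQR = 74 - 10 = 64
Final answer: 64


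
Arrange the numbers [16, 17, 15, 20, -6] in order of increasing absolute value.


Compute absolute values:
  |16| = 16
  |17| = 17
  |15| = 15
  |20| = 20
  |-6| = 6
Absolute values in increasing order: 6 < 15 < 16 < 17 < 20
Listing the original numbers in that order gives the answer.
Final answer: [-6, 15, 16, 17, 20]


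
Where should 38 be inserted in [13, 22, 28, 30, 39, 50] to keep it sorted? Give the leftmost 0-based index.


List is sorted: [13, 22, 28, 30, 39, 50]
We need the leftmost position where 38 can be inserted, i.e. the first index whose element is >= 38 (or the end of the list if none is).
Binary search with low=0, high=6 (0-based indices):
  low=0, high=6, mid=3: a[3]=30 < 38, so low = 4
  low=4, high=6, mid=5: a[5]=50 >= 38, so high = 5
  low=4, high=5, mid=4: a[4]=39 >= 38, so high = 4
Now low = high = 4, so the insertion index is 4.
Final answer: 4


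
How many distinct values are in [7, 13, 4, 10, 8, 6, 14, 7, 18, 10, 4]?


List all unique values:
Distinct values: [4, 6, 7, 8, 10, 13, 14, 18]
Count = 8
Final answer: 8


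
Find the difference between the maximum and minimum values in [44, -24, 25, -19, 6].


Maximum value: 44
Minimum value: -24
Range = 44 - (-24) = 68
Final answer: 68


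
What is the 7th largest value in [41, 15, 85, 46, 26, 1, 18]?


Sort descending: [85, 46, 41, 26, 18, 15, 1]
The 7th element (1-indexed) is at index 6.
Value = 1
Final answer: 1


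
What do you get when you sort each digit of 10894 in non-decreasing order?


The number 10894 has digits: 1, 0, 8, 9, 4
Sorted: 0, 1, 4, 8, 9
Joining the sorted digits gives the result.
Final answer: 01489


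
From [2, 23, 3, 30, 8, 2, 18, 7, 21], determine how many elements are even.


Check each element:
  2 is even
  23 is odd
  3 is odd
  30 is even
  8 is even
  2 is even
  18 is even
  7 is odd
  21 is odd
Evens: [2, 30, 8, 2, 18]
Count of evens = 5
Final answer: 5


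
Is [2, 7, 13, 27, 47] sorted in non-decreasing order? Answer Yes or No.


Check consecutive pairs:
  2 <= 7? True
  7 <= 13? True
  13 <= 27? True
  27 <= 47? True
Every consecutive pair is in order, so the list is non-decreasing.
Final answer: Yes


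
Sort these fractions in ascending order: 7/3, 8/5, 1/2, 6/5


Convert to decimal for comparison:
  7/3 = 2.3333
  8/5 = 1.6
  1/2 = 0.5
  6/5 = 1.2
Decimals in increasing order: 0.5 < 1.2 < 1.6 < 2.3333
Writing each back as its fraction gives the sorted order.
Final answer: 1/2, 6/5, 8/5, 7/3


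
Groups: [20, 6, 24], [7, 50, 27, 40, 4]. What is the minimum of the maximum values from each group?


Find max of each group:
  Group 1: [20, 6, 24] -> max = 24
  Group 2: [7, 50, 27, 40, 4] -> max = 50
Maxes: [24, 50]
Minimum of maxes = 24
Final answer: 24


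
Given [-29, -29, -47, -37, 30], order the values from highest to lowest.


Original list: [-29, -29, -47, -37, 30]
Repeatedly take the largest remaining element:
  Remaining [-29, -29, -47, -37, 30] -> largest is 30
  Remaining [-29, -29, -47, -37] -> largest is -29
  Remaining [-29, -47, -37] -> largest is -29
  Remaining [-47, -37] -> largest is -37
  Remaining [-47] -> largest is -47
Collecting the picks in order gives the descending list.
Final answer: [30, -29, -29, -37, -47]


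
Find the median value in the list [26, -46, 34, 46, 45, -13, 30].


First, sort the list: [-46, -13, 26, 30, 34, 45, 46]
The list has 7 elements (odd count).
The middle index is 3 (0-based), and the element there is 30.
Final answer: 30


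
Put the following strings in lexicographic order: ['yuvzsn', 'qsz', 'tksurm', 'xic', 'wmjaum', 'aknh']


Compare strings character by character (the first differing letter decides):
  'aknh' < 'qsz' since 'a' < 'q' at position 1
  'qsz' < 'tksurm' since 'q' < 't' at position 1
  'tksurm' < 'wmjaum' since 't' < 'w' at position 1
  'wmjaum' < 'xic' since 'w' < 'x' at position 1
  'xic' < 'yuvzsn' since 'x' < 'y' at position 1
Chaining these comparisons gives the alphabetical order.
Final answer: ['aknh', 'qsz', 'tksurm', 'wmjaum', 'xic', 'yuvzsn']


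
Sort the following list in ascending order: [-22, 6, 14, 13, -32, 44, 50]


Original list: [-22, 6, 14, 13, -32, 44, 50]
Repeatedly take the smallest remaining element:
  Remaining [-22, 6, 14, 13, -32, 44, 50] -> smallest is -32
  Remaining [-22, 6, 14, 13, 44, 50] -> smallest is -22
  Remaining [6, 14, 13, 44, 50] -> smallest is 6
  Remaining [14, 13, 44, 50] -> smallest is 13
  Remaining [14, 44, 50] -> smallest is 14
  Remaining [44, 50] -> smallest is 44
  Remaining [50] -> smallest is 50
Collecting the picks in order gives the sorted list.
Final answer: [-32, -22, 6, 13, 14, 44, 50]


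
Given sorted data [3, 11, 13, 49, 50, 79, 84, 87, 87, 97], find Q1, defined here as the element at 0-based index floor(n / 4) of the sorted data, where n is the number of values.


The list has n = 10 elements.
Q1 index = floor(10 / 4) = floor(2.5) = 2
Counting from index 0 in the sorted data, the element at index 2 is 13.
Final answer: 13


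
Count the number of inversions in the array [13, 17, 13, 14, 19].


For each element, count the later elements that are smaller than it:
  13 (index 0): smaller elements after it = [] -> 0
  17 (index 1): smaller elements after it = [13, 14] -> 2
  13 (index 2): smaller elements after it = [] -> 0
  14 (index 3): smaller elements after it = [] -> 0
Total inversions = 0 + 2 + 0 + 0 = 2
Final answer: 2


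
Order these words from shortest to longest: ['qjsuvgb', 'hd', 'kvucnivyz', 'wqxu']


Compute lengths:
  'qjsuvgb' has length 7
  'hd' has length 2
  'kvucnivyz' has length 9
  'wqxu' has length 4
Lengths in increasing order: 2 < 4 < 7 < 9
Listing the words in that order gives the answer.
Final answer: ['hd', 'wqxu', 'qjsuvgb', 'kvucnivyz']


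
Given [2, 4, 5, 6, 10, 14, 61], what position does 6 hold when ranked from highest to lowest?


Sort descending: [61, 14, 10, 6, 5, 4, 2]
Find 6 in the sorted list.
6 is at position 4.
Final answer: 4


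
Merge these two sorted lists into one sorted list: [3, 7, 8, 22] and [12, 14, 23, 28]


List A: [3, 7, 8, 22]
List B: [12, 14, 23, 28]
Repeatedly compare the front elements and take the smaller:
  3 vs 12 -> take 3
  7 vs 12 -> take 7
  8 vs 12 -> take 8
  22 vs 12 -> take 12
  22 vs 14 -> take 14
  22 vs 23 -> take 22
  A is exhausted; append the rest of B: [23, 28]
Final answer: [3, 7, 8, 12, 14, 22, 23, 28]


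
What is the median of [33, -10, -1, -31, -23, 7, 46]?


First, sort the list: [-31, -23, -10, -1, 7, 33, 46]
The list has 7 elements (odd count).
The middle index is 3 (0-based), and the element there is -1.
Final answer: -1


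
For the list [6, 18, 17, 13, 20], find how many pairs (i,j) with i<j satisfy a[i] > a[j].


For each element, count the later elements that are smaller than it:
  6 (index 0): smaller elements after it = [] -> 0
  18 (index 1): smaller elements after it = [17, 13] -> 2
  17 (index 2): smaller elements after it = [13] -> 1
  13 (index 3): smaller elements after it = [] -> 0
Total inversions = 0 + 2 + 1 + 0 = 3
Final answer: 3


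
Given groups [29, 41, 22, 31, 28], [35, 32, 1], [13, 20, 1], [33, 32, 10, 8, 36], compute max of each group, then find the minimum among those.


Find max of each group:
  Group 1: [29, 41, 22, 31, 28] -> max = 41
  Group 2: [35, 32, 1] -> max = 35
  Group 3: [13, 20, 1] -> max = 20
  Group 4: [33, 32, 10, 8, 36] -> max = 36
Maxes: [41, 35, 20, 36]
Minimum of maxes = 20
Final answer: 20


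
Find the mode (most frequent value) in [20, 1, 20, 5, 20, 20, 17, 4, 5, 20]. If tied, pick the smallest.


Count the frequency of each value:
  1 appears 1 time(s)
  4 appears 1 time(s)
  5 appears 2 time(s)
  17 appears 1 time(s)
  20 appears 5 time(s)
Maximum frequency is 5.
Only 20 reaches that frequency, so it is the mode.
Final answer: 20


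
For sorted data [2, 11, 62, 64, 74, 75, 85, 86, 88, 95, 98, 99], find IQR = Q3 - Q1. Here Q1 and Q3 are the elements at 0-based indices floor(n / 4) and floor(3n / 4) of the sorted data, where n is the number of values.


The data has n = 12 elements.
Q1 index = floor(12 / 4) = floor(3) = 3; Q3 index = floor(3 * 12 / 4) = floor(9) = 9
Q1 = element at index 3 = 64
Q3 = element at index 9 = 95
IQR = 95 - 64 = 31
Final answer: 31


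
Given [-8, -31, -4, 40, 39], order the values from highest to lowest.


Original list: [-8, -31, -4, 40, 39]
Repeatedly take the largest remaining element:
  Remaining [-8, -31, -4, 40, 39] -> largest is 40
  Remaining [-8, -31, -4, 39] -> largest is 39
  Remaining [-8, -31, -4] -> largest is -4
  Remaining [-8, -31] -> largest is -8
  Remaining [-31] -> largest is -31
Collecting the picks in order gives the descending list.
Final answer: [40, 39, -4, -8, -31]


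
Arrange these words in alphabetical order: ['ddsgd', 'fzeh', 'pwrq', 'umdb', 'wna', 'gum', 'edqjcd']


Compare strings character by character (the first differing letter decides):
  'ddsgd' < 'edqjcd' since 'd' < 'e' at position 1
  'edqjcd' < 'fzeh' since 'e' < 'f' at position 1
  'fzeh' < 'gum' since 'f' < 'g' at position 1
  'gum' < 'pwrq' since 'g' < 'p' at position 1
  'pwrq' < 'umdb' since 'p' < 'u' at position 1
  'umdb' < 'wna' since 'u' < 'w' at position 1
Chaining these comparisons gives the alphabetical order.
Final answer: ['ddsgd', 'edqjcd', 'fzeh', 'gum', 'pwrq', 'umdb', 'wna']


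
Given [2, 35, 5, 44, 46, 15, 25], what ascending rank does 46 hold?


Sort ascending: [2, 5, 15, 25, 35, 44, 46]
Find 46 in the sorted list.
46 is at position 7 (1-indexed).
Final answer: 7


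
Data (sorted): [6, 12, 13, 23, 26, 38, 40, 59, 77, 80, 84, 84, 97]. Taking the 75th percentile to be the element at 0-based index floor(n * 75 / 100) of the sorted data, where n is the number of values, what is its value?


The dataset has n = 13 elements.
Index = floor(13 * 75 / 100) = floor(975 / 100) = floor(9.75) = 9
Counting from index 0 in the sorted data, the element at index 9 is 80.
Final answer: 80


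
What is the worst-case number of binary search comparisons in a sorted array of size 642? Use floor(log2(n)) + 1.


Binary search halves the search space each step.
Maximum comparisons = floor(log2(642)) + 1
log2(642) = 9.3264
floor(log2(642)) = 9, so 9 + 1 = 10
Final answer: 10


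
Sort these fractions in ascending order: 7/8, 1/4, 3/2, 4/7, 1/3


Convert to decimal for comparison:
  7/8 = 0.875
  1/4 = 0.25
  3/2 = 1.5
  4/7 = 0.5714
  1/3 = 0.3333
Decimals in increasing order: 0.25 < 0.3333 < 0.5714 < 0.875 < 1.5
Writing each back as its fraction gives the sorted order.
Final answer: 1/4, 1/3, 4/7, 7/8, 3/2


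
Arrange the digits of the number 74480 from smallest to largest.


The number 74480 has digits: 7, 4, 4, 8, 0
Sorted: 0, 4, 4, 7, 8
Joining the sorted digits gives the result.
Final answer: 04478


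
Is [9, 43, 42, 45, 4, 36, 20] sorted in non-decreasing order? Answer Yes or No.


Check consecutive pairs:
  9 <= 43? True
  43 <= 42? False
  42 <= 45? True
  45 <= 4? False
  4 <= 36? True
  36 <= 20? False
3 consecutive pair(s) are out of order, so the list is not sorted.
Final answer: No


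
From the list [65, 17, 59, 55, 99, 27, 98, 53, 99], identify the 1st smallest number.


Sort ascending: [17, 27, 53, 55, 59, 65, 98, 99, 99]
The 1st element (1-indexed) is at index 0.
Value = 17
Final answer: 17


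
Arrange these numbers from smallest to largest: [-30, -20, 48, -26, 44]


Original list: [-30, -20, 48, -26, 44]
Repeatedly take the smallest remaining element:
  Remaining [-30, -20, 48, -26, 44] -> smallest is -30
  Remaining [-20, 48, -26, 44] -> smallest is -26
  Remaining [-20, 48, 44] -> smallest is -20
  Remaining [48, 44] -> smallest is 44
  Remaining [48] -> smallest is 48
Collecting the picks in order gives the sorted list.
Final answer: [-30, -26, -20, 44, 48]


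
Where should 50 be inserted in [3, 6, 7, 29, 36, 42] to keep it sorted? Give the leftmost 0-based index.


List is sorted: [3, 6, 7, 29, 36, 42]
We need the leftmost position where 50 can be inserted, i.e. the first index whose element is >= 50 (or the end of the list if none is).
Binary search with low=0, high=6 (0-based indices):
  low=0, high=6, mid=3: a[3]=29 < 50, so low = 4
  low=4, high=6, mid=5: a[5]=42 < 50, so low = 6
Now low = high = 6, so the insertion index is 6.
Final answer: 6


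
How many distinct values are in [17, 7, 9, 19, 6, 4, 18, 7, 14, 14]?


List all unique values:
Distinct values: [4, 6, 7, 9, 14, 17, 18, 19]
Count = 8
Final answer: 8


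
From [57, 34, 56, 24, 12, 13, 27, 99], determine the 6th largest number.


Sort descending: [99, 57, 56, 34, 27, 24, 13, 12]
The 6th element (1-indexed) is at index 5.
Value = 24
Final answer: 24


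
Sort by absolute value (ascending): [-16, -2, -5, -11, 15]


Compute absolute values:
  |-16| = 16
  |-2| = 2
  |-5| = 5
  |-11| = 11
  |15| = 15
Absolute values in increasing order: 2 < 5 < 11 < 15 < 16
Listing the original numbers in that order gives the answer.
Final answer: [-2, -5, -11, 15, -16]


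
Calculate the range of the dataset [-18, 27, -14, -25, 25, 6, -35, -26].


Maximum value: 27
Minimum value: -35
Range = 27 - (-35) = 62
Final answer: 62


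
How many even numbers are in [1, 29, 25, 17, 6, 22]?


Check each element:
  1 is odd
  29 is odd
  25 is odd
  17 is odd
  6 is even
  22 is even
Evens: [6, 22]
Count of evens = 2
Final answer: 2


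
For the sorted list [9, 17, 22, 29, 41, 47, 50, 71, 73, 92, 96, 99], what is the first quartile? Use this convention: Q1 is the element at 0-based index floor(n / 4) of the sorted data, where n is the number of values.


The list has n = 12 elements.
Q1 index = floor(12 / 4) = floor(3) = 3
Counting from index 0 in the sorted data, the element at index 3 is 29.
Final answer: 29


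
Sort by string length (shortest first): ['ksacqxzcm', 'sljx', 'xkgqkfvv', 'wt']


Compute lengths:
  'ksacqxzcm' has length 9
  'sljx' has length 4
  'xkgqkfvv' has length 8
  'wt' has length 2
Lengths in increasing order: 2 < 4 < 8 < 9
Listing the words in that order gives the answer.
Final answer: ['wt', 'sljx', 'xkgqkfvv', 'ksacqxzcm']


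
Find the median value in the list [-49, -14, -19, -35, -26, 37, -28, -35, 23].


First, sort the list: [-49, -35, -35, -28, -26, -19, -14, 23, 37]
The list has 9 elements (odd count).
The middle index is 4 (0-based), and the element there is -26.
Final answer: -26


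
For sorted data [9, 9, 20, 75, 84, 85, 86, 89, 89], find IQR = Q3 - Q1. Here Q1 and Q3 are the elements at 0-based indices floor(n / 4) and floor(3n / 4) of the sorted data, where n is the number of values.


The data has n = 9 elements.
Q1 index = floor(9 / 4) = floor(2.25) = 2; Q3 index = floor(3 * 9 / 4) = floor(6.75) = 6
Q1 = element at index 2 = 20
Q3 = element at index 6 = 86
IQR = 86 - 20 = 66
Final answer: 66


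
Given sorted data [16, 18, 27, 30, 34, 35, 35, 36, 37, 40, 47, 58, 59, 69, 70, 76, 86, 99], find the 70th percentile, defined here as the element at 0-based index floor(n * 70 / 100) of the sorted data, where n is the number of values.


The dataset has n = 18 elements.
Index = floor(18 * 70 / 100) = floor(1260 / 100) = floor(12.6) = 12
Counting from index 0 in the sorted data, the element at index 12 is 59.
Final answer: 59


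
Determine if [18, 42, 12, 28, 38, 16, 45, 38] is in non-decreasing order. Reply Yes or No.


Check consecutive pairs:
  18 <= 42? True
  42 <= 12? False
  12 <= 28? True
  28 <= 38? True
  38 <= 16? False
  16 <= 45? True
  45 <= 38? False
3 consecutive pair(s) are out of order, so the list is not sorted.
Final answer: No


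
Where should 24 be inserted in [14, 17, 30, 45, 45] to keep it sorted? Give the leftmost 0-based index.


List is sorted: [14, 17, 30, 45, 45]
We need the leftmost position where 24 can be inserted, i.e. the first index whose element is >= 24 (or the end of the list if none is).
Binary search with low=0, high=5 (0-based indices):
  low=0, high=5, mid=2: a[2]=30 >= 24, so high = 2
  low=0, high=2, mid=1: a[1]=17 < 24, so low = 2
Now low = high = 2, so the insertion index is 2.
Final answer: 2


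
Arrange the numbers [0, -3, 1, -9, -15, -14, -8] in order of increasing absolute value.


Compute absolute values:
  |0| = 0
  |-3| = 3
  |1| = 1
  |-9| = 9
  |-15| = 15
  |-14| = 14
  |-8| = 8
Absolute values in increasing order: 0 < 1 < 3 < 8 < 9 < 14 < 15
Listing the original numbers in that order gives the answer.
Final answer: [0, 1, -3, -8, -9, -14, -15]


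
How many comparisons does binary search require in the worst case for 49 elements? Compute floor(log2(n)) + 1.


Binary search halves the search space each step.
Maximum comparisons = floor(log2(49)) + 1
log2(49) = 5.6147
floor(log2(49)) = 5, so 5 + 1 = 6
Final answer: 6


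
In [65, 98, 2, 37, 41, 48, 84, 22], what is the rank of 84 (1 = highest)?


Sort descending: [98, 84, 65, 48, 41, 37, 22, 2]
Find 84 in the sorted list.
84 is at position 2.
Final answer: 2


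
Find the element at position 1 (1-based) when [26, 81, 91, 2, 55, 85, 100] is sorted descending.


Sort descending: [100, 91, 85, 81, 55, 26, 2]
The 1st element (1-indexed) is at index 0.
Value = 100
Final answer: 100


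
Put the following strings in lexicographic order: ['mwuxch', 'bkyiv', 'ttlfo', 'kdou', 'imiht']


Compare strings character by character (the first differing letter decides):
  'bkyiv' < 'imiht' since 'b' < 'i' at position 1
  'imiht' < 'kdou' since 'i' < 'k' at position 1
  'kdou' < 'mwuxch' since 'k' < 'm' at position 1
  'mwuxch' < 'ttlfo' since 'm' < 't' at position 1
Chaining these comparisons gives the alphabetical order.
Final answer: ['bkyiv', 'imiht', 'kdou', 'mwuxch', 'ttlfo']


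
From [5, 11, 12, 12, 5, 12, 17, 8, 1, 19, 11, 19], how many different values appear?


List all unique values:
Distinct values: [1, 5, 8, 11, 12, 17, 19]
Count = 7
Final answer: 7


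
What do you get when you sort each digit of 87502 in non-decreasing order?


The number 87502 has digits: 8, 7, 5, 0, 2
Sorted: 0, 2, 5, 7, 8
Joining the sorted digits gives the result.
Final answer: 02578


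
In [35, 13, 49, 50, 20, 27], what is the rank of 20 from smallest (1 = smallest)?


Sort ascending: [13, 20, 27, 35, 49, 50]
Find 20 in the sorted list.
20 is at position 2 (1-indexed).
Final answer: 2


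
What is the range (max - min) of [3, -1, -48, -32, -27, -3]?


Maximum value: 3
Minimum value: -48
Range = 3 - (-48) = 51
Final answer: 51


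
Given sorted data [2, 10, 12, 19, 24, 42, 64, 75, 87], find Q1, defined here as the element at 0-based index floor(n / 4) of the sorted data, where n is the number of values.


The list has n = 9 elements.
Q1 index = floor(9 / 4) = floor(2.25) = 2
Counting from index 0 in the sorted data, the element at index 2 is 12.
Final answer: 12


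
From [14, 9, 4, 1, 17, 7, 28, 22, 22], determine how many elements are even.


Check each element:
  14 is even
  9 is odd
  4 is even
  1 is odd
  17 is odd
  7 is odd
  28 is even
  22 is even
  22 is even
Evens: [14, 4, 28, 22, 22]
Count of evens = 5
Final answer: 5


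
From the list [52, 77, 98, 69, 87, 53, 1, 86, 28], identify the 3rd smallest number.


Sort ascending: [1, 28, 52, 53, 69, 77, 86, 87, 98]
The 3rd element (1-indexed) is at index 2.
Value = 52
Final answer: 52


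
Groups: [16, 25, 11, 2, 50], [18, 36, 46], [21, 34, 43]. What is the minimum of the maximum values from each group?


Find max of each group:
  Group 1: [16, 25, 11, 2, 50] -> max = 50
  Group 2: [18, 36, 46] -> max = 46
  Group 3: [21, 34, 43] -> max = 43
Maxes: [50, 46, 43]
Minimum of maxes = 43
Final answer: 43


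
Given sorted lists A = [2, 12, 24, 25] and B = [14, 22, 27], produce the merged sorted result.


List A: [2, 12, 24, 25]
List B: [14, 22, 27]
Repeatedly compare the front elements and take the smaller:
  2 vs 14 -> take 2
  12 vs 14 -> take 12
  24 vs 14 -> take 14
  24 vs 22 -> take 22
  24 vs 27 -> take 24
  25 vs 27 -> take 25
  A is exhausted; append the rest of B: [27]
Final answer: [2, 12, 14, 22, 24, 25, 27]


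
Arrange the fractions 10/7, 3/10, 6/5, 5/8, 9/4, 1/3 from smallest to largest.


Convert to decimal for comparison:
  10/7 = 1.4286
  3/10 = 0.3
  6/5 = 1.2
  5/8 = 0.625
  9/4 = 2.25
  1/3 = 0.3333
Decimals in increasing order: 0.3 < 0.3333 < 0.625 < 1.2 < 1.4286 < 2.25
Writing each back as its fraction gives the sorted order.
Final answer: 3/10, 1/3, 5/8, 6/5, 10/7, 9/4


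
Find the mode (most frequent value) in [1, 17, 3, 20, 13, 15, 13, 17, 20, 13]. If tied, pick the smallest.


Count the frequency of each value:
  1 appears 1 time(s)
  3 appears 1 time(s)
  13 appears 3 time(s)
  15 appears 1 time(s)
  17 appears 2 time(s)
  20 appears 2 time(s)
Maximum frequency is 3.
Only 13 reaches that frequency, so it is the mode.
Final answer: 13


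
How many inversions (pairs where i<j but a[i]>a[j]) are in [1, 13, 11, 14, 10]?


For each element, count the later elements that are smaller than it:
  1 (index 0): smaller elements after it = [] -> 0
  13 (index 1): smaller elements after it = [11, 10] -> 2
  11 (index 2): smaller elements after it = [10] -> 1
  14 (index 3): smaller elements after it = [10] -> 1
Total inversions = 0 + 2 + 1 + 1 = 4
Final answer: 4


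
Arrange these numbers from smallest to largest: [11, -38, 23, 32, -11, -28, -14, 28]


Original list: [11, -38, 23, 32, -11, -28, -14, 28]
Repeatedly take the smallest remaining element:
  Remaining [11, -38, 23, 32, -11, -28, -14, 28] -> smallest is -38
  Remaining [11, 23, 32, -11, -28, -14, 28] -> smallest is -28
  Remaining [11, 23, 32, -11, -14, 28] -> smallest is -14
  Remaining [11, 23, 32, -11, 28] -> smallest is -11
  Remaining [11, 23, 32, 28] -> smallest is 11
  Remaining [23, 32, 28] -> smallest is 23
  Remaining [32, 28] -> smallest is 28
  Remaining [32] -> smallest is 32
Collecting the picks in order gives the sorted list.
Final answer: [-38, -28, -14, -11, 11, 23, 28, 32]


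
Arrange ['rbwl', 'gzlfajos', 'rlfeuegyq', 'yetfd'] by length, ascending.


Compute lengths:
  'rbwl' has length 4
  'gzlfajos' has length 8
  'rlfeuegyq' has length 9
  'yetfd' has length 5
Lengths in increasing order: 4 < 5 < 8 < 9
Listing the words in that order gives the answer.
Final answer: ['rbwl', 'yetfd', 'gzlfajos', 'rlfeuegyq']


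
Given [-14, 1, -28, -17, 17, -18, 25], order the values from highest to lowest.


Original list: [-14, 1, -28, -17, 17, -18, 25]
Repeatedly take the largest remaining element:
  Remaining [-14, 1, -28, -17, 17, -18, 25] -> largest is 25
  Remaining [-14, 1, -28, -17, 17, -18] -> largest is 17
  Remaining [-14, 1, -28, -17, -18] -> largest is 1
  Remaining [-14, -28, -17, -18] -> largest is -14
  Remaining [-28, -17, -18] -> largest is -17
  Remaining [-28, -18] -> largest is -18
  Remaining [-28] -> largest is -28
Collecting the picks in order gives the descending list.
Final answer: [25, 17, 1, -14, -17, -18, -28]


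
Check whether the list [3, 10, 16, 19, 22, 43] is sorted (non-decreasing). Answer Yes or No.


Check consecutive pairs:
  3 <= 10? True
  10 <= 16? True
  16 <= 19? True
  19 <= 22? True
  22 <= 43? True
Every consecutive pair is in order, so the list is non-decreasing.
Final answer: Yes


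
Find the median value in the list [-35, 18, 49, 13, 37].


First, sort the list: [-35, 13, 18, 37, 49]
The list has 5 elements (odd count).
The middle index is 2 (0-based), and the element there is 18.
Final answer: 18


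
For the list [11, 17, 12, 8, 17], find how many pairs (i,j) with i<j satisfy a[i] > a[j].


For each element, count the later elements that are smaller than it:
  11 (index 0): smaller elements after it = [8] -> 1
  17 (index 1): smaller elements after it = [12, 8] -> 2
  12 (index 2): smaller elements after it = [8] -> 1
  8 (index 3): smaller elements after it = [] -> 0
Total inversions = 1 + 2 + 1 + 0 = 4
Final answer: 4


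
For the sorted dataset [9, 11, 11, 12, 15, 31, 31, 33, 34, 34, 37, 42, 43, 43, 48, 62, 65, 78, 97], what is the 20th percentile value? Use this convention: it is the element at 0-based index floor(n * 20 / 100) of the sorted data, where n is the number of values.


The dataset has n = 19 elements.
Index = floor(19 * 20 / 100) = floor(380 / 100) = floor(3.8) = 3
Counting from index 0 in the sorted data, the element at index 3 is 12.
Final answer: 12


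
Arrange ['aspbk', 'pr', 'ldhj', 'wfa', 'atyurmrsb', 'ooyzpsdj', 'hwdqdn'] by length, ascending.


Compute lengths:
  'aspbk' has length 5
  'pr' has length 2
  'ldhj' has length 4
  'wfa' has length 3
  'atyurmrsb' has length 9
  'ooyzpsdj' has length 8
  'hwdqdn' has length 6
Lengths in increasing order: 2 < 3 < 4 < 5 < 6 < 8 < 9
Listing the words in that order gives the answer.
Final answer: ['pr', 'wfa', 'ldhj', 'aspbk', 'hwdqdn', 'ooyzpsdj', 'atyurmrsb']


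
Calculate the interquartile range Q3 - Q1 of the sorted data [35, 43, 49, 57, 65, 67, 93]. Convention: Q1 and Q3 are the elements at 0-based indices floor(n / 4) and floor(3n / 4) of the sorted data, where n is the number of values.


The data has n = 7 elements.
Q1 index = floor(7 / 4) = floor(1.75) = 1; Q3 index = floor(3 * 7 / 4) = floor(5.25) = 5
Q1 = element at index 1 = 43
Q3 = element at index 5 = 67
IQR = 67 - 43 = 24
Final answer: 24


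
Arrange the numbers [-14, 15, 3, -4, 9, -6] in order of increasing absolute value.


Compute absolute values:
  |-14| = 14
  |15| = 15
  |3| = 3
  |-4| = 4
  |9| = 9
  |-6| = 6
Absolute values in increasing order: 3 < 4 < 6 < 9 < 14 < 15
Listing the original numbers in that order gives the answer.
Final answer: [3, -4, -6, 9, -14, 15]


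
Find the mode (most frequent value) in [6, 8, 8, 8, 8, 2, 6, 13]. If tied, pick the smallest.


Count the frequency of each value:
  2 appears 1 time(s)
  6 appears 2 time(s)
  8 appears 4 time(s)
  13 appears 1 time(s)
Maximum frequency is 4.
Only 8 reaches that frequency, so it is the mode.
Final answer: 8


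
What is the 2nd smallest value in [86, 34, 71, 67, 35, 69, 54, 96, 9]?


Sort ascending: [9, 34, 35, 54, 67, 69, 71, 86, 96]
The 2nd element (1-indexed) is at index 1.
Value = 34
Final answer: 34


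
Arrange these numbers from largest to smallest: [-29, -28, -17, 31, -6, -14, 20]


Original list: [-29, -28, -17, 31, -6, -14, 20]
Repeatedly take the largest remaining element:
  Remaining [-29, -28, -17, 31, -6, -14, 20] -> largest is 31
  Remaining [-29, -28, -17, -6, -14, 20] -> largest is 20
  Remaining [-29, -28, -17, -6, -14] -> largest is -6
  Remaining [-29, -28, -17, -14] -> largest is -14
  Remaining [-29, -28, -17] -> largest is -17
  Remaining [-29, -28] -> largest is -28
  Remaining [-29] -> largest is -29
Collecting the picks in order gives the descending list.
Final answer: [31, 20, -6, -14, -17, -28, -29]


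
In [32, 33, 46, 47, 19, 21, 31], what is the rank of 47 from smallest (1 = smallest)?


Sort ascending: [19, 21, 31, 32, 33, 46, 47]
Find 47 in the sorted list.
47 is at position 7 (1-indexed).
Final answer: 7


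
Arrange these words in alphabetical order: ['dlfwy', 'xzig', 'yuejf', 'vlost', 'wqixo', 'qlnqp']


Compare strings character by character (the first differing letter decides):
  'dlfwy' < 'qlnqp' since 'd' < 'q' at position 1
  'qlnqp' < 'vlost' since 'q' < 'v' at position 1
  'vlost' < 'wqixo' since 'v' < 'w' at position 1
  'wqixo' < 'xzig' since 'w' < 'x' at position 1
  'xzig' < 'yuejf' since 'x' < 'y' at position 1
Chaining these comparisons gives the alphabetical order.
Final answer: ['dlfwy', 'qlnqp', 'vlost', 'wqixo', 'xzig', 'yuejf']


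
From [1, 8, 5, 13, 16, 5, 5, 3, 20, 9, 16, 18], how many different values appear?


List all unique values:
Distinct values: [1, 3, 5, 8, 9, 13, 16, 18, 20]
Count = 9
Final answer: 9


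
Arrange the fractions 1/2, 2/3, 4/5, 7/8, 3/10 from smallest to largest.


Convert to decimal for comparison:
  1/2 = 0.5
  2/3 = 0.6667
  4/5 = 0.8
  7/8 = 0.875
  3/10 = 0.3
Decimals in increasing order: 0.3 < 0.5 < 0.6667 < 0.8 < 0.875
Writing each back as its fraction gives the sorted order.
Final answer: 3/10, 1/2, 2/3, 4/5, 7/8


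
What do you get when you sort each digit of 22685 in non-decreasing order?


The number 22685 has digits: 2, 2, 6, 8, 5
Sorted: 2, 2, 5, 6, 8
Joining the sorted digits gives the result.
Final answer: 22568


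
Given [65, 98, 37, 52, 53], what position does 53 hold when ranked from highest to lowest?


Sort descending: [98, 65, 53, 52, 37]
Find 53 in the sorted list.
53 is at position 3.
Final answer: 3


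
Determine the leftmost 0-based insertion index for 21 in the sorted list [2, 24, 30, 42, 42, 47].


List is sorted: [2, 24, 30, 42, 42, 47]
We need the leftmost position where 21 can be inserted, i.e. the first index whose element is >= 21 (or the end of the list if none is).
Binary search with low=0, high=6 (0-based indices):
  low=0, high=6, mid=3: a[3]=42 >= 21, so high = 3
  low=0, high=3, mid=1: a[1]=24 >= 21, so high = 1
  low=0, high=1, mid=0: a[0]=2 < 21, so low = 1
Now low = high = 1, so the insertion index is 1.
Final answer: 1


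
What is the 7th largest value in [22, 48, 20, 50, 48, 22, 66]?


Sort descending: [66, 50, 48, 48, 22, 22, 20]
The 7th element (1-indexed) is at index 6.
Value = 20
Final answer: 20


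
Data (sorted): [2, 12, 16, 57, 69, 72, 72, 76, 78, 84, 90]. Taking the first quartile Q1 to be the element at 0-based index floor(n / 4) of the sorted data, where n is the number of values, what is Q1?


The list has n = 11 elements.
Q1 index = floor(11 / 4) = floor(2.75) = 2
Counting from index 0 in the sorted data, the element at index 2 is 16.
Final answer: 16


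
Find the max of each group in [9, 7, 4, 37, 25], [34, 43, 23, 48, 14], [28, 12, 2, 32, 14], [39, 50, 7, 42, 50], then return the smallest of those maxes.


Find max of each group:
  Group 1: [9, 7, 4, 37, 25] -> max = 37
  Group 2: [34, 43, 23, 48, 14] -> max = 48
  Group 3: [28, 12, 2, 32, 14] -> max = 32
  Group 4: [39, 50, 7, 42, 50] -> max = 50
Maxes: [37, 48, 32, 50]
Minimum of maxes = 32
Final answer: 32


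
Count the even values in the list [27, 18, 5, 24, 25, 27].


Check each element:
  27 is odd
  18 is even
  5 is odd
  24 is even
  25 is odd
  27 is odd
Evens: [18, 24]
Count of evens = 2
Final answer: 2


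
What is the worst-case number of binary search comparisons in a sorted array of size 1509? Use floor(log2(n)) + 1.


Binary search halves the search space each step.
Maximum comparisons = floor(log2(1509)) + 1
log2(1509) = 10.5594
floor(log2(1509)) = 10, so 10 + 1 = 11
Final answer: 11


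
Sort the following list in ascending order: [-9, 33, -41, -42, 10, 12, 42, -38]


Original list: [-9, 33, -41, -42, 10, 12, 42, -38]
Repeatedly take the smallest remaining element:
  Remaining [-9, 33, -41, -42, 10, 12, 42, -38] -> smallest is -42
  Remaining [-9, 33, -41, 10, 12, 42, -38] -> smallest is -41
  Remaining [-9, 33, 10, 12, 42, -38] -> smallest is -38
  Remaining [-9, 33, 10, 12, 42] -> smallest is -9
  Remaining [33, 10, 12, 42] -> smallest is 10
  Remaining [33, 12, 42] -> smallest is 12
  Remaining [33, 42] -> smallest is 33
  Remaining [42] -> smallest is 42
Collecting the picks in order gives the sorted list.
Final answer: [-42, -41, -38, -9, 10, 12, 33, 42]


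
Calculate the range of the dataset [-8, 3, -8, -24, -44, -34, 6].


Maximum value: 6
Minimum value: -44
Range = 6 - (-44) = 50
Final answer: 50


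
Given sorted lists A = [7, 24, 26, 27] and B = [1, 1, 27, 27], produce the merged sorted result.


List A: [7, 24, 26, 27]
List B: [1, 1, 27, 27]
Repeatedly compare the front elements and take the smaller:
  7 vs 1 -> take 1
  7 vs 1 -> take 1
  7 vs 27 -> take 7
  24 vs 27 -> take 24
  26 vs 27 -> take 26
  27 vs 27 -> take 27
  A is exhausted; append the rest of B: [27, 27]
Final answer: [1, 1, 7, 24, 26, 27, 27, 27]


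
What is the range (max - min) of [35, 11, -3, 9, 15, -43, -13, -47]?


Maximum value: 35
Minimum value: -47
Range = 35 - (-47) = 82
Final answer: 82


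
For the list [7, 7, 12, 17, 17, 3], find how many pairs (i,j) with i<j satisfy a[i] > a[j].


For each element, count the later elements that are smaller than it:
  7 (index 0): smaller elements after it = [3] -> 1
  7 (index 1): smaller elements after it = [3] -> 1
  12 (index 2): smaller elements after it = [3] -> 1
  17 (index 3): smaller elements after it = [3] -> 1
  17 (index 4): smaller elements after it = [3] -> 1
Total inversions = 1 + 1 + 1 + 1 + 1 = 5
Final answer: 5


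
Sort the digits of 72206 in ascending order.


The number 72206 has digits: 7, 2, 2, 0, 6
Sorted: 0, 2, 2, 6, 7
Joining the sorted digits gives the result.
Final answer: 02267


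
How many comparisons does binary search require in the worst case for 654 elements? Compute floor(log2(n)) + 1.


Binary search halves the search space each step.
Maximum comparisons = floor(log2(654)) + 1
log2(654) = 9.3531
floor(log2(654)) = 9, so 9 + 1 = 10
Final answer: 10


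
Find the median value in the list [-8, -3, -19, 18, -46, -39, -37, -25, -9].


First, sort the list: [-46, -39, -37, -25, -19, -9, -8, -3, 18]
The list has 9 elements (odd count).
The middle index is 4 (0-based), and the element there is -19.
Final answer: -19


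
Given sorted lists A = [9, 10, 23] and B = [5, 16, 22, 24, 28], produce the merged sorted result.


List A: [9, 10, 23]
List B: [5, 16, 22, 24, 28]
Repeatedly compare the front elements and take the smaller:
  9 vs 5 -> take 5
  9 vs 16 -> take 9
  10 vs 16 -> take 10
  23 vs 16 -> take 16
  23 vs 22 -> take 22
  23 vs 24 -> take 23
  A is exhausted; append the rest of B: [24, 28]
Final answer: [5, 9, 10, 16, 22, 23, 24, 28]


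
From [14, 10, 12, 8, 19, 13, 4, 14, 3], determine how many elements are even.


Check each element:
  14 is even
  10 is even
  12 is even
  8 is even
  19 is odd
  13 is odd
  4 is even
  14 is even
  3 is odd
Evens: [14, 10, 12, 8, 4, 14]
Count of evens = 6
Final answer: 6


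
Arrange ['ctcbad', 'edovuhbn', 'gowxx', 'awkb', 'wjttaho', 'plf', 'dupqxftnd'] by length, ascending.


Compute lengths:
  'ctcbad' has length 6
  'edovuhbn' has length 8
  'gowxx' has length 5
  'awkb' has length 4
  'wjttaho' has length 7
  'plf' has length 3
  'dupqxftnd' has length 9
Lengths in increasing order: 3 < 4 < 5 < 6 < 7 < 8 < 9
Listing the words in that order gives the answer.
Final answer: ['plf', 'awkb', 'gowxx', 'ctcbad', 'wjttaho', 'edovuhbn', 'dupqxftnd']


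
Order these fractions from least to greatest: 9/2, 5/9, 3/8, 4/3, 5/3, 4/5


Convert to decimal for comparison:
  9/2 = 4.5
  5/9 = 0.5556
  3/8 = 0.375
  4/3 = 1.3333
  5/3 = 1.6667
  4/5 = 0.8
Decimals in increasing order: 0.375 < 0.5556 < 0.8 < 1.3333 < 1.6667 < 4.5
Writing each back as its fraction gives the sorted order.
Final answer: 3/8, 5/9, 4/5, 4/3, 5/3, 9/2


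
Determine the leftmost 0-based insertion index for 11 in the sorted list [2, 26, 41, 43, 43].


List is sorted: [2, 26, 41, 43, 43]
We need the leftmost position where 11 can be inserted, i.e. the first index whose element is >= 11 (or the end of the list if none is).
Binary search with low=0, high=5 (0-based indices):
  low=0, high=5, mid=2: a[2]=41 >= 11, so high = 2
  low=0, high=2, mid=1: a[1]=26 >= 11, so high = 1
  low=0, high=1, mid=0: a[0]=2 < 11, so low = 1
Now low = high = 1, so the insertion index is 1.
Final answer: 1


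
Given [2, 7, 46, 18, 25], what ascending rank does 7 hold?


Sort ascending: [2, 7, 18, 25, 46]
Find 7 in the sorted list.
7 is at position 2 (1-indexed).
Final answer: 2


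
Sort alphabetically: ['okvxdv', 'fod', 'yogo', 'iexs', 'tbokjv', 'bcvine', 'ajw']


Compare strings character by character (the first differing letter decides):
  'ajw' < 'bcvine' since 'a' < 'b' at position 1
  'bcvine' < 'fod' since 'b' < 'f' at position 1
  'fod' < 'iexs' since 'f' < 'i' at position 1
  'iexs' < 'okvxdv' since 'i' < 'o' at position 1
  'okvxdv' < 'tbokjv' since 'o' < 't' at position 1
  'tbokjv' < 'yogo' since 't' < 'y' at position 1
Chaining these comparisons gives the alphabetical order.
Final answer: ['ajw', 'bcvine', 'fod', 'iexs', 'okvxdv', 'tbokjv', 'yogo']
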